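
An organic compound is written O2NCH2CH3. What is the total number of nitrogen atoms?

Atom tally by fragment:
  O2NCH2 → C:1 H:2 N:1 O:2
  CH3 → C:1 H:3
Element totals:
  C: 2
  H: 5
  N: 1
  O: 2

1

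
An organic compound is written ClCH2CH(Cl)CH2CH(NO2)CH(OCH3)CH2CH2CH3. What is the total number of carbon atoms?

9

Atom tally by fragment:
  ClCH2 → C:1 H:2 Cl:1
  CH(Cl) → C:1 H:1 Cl:1
  CH2 → C:1 H:2
  CH(NO2) → C:1 H:1 N:1 O:2
  CH(OCH3) → C:2 H:4 O:1
  CH2 → C:1 H:2
  CH2 → C:1 H:2
  CH3 → C:1 H:3
Element totals:
  C: 9
  H: 17
  Cl: 2
  N: 1
  O: 3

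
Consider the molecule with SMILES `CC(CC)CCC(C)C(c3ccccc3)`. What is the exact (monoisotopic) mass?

204.1878

Atom tally by fragment:
  CH3 → C:1 H:3
  CH(C2H5) → C:3 H:6
  CH2 → C:1 H:2
  CH2 → C:1 H:2
  CH(CH3) → C:2 H:4
  CH2C6H5 → C:7 H:7
Element totals:
  C: 15
  H: 24
Molecular formula: C15H24.
  M = 15(12.0) + 24(1.007825)
    = 180.000000 + 24.187800 = 204.187800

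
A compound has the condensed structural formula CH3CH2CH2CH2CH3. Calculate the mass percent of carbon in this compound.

83.24%

Element totals:
  C: 5
  H: 12
Molecular formula: C5H12.
Molar mass = 72.151 g/mol.
Mass from C: 5 × 12.011 = 60.055 g/mol.
%C = 60.055 / 72.151 × 100 = 83.24%.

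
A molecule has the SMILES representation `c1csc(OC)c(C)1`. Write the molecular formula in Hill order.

Atom tally by fragment:
  thiophene ring core → C:4 H:4 S:1
  (− 2 ring H displaced by substituents)
  + OCH3 → C:1 H:3 O:1
  + CH3 → C:1 H:3
Element totals:
  C: 6
  H: 8
  O: 1
  S: 1

C6H8OS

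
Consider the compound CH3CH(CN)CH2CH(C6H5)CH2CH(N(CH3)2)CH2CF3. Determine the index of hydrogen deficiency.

Element totals:
  C: 17
  H: 23
  F: 3
  N: 2
Molecular formula: C17H23F3N2.
DoU = (2C + 2 + N − H − X) / 2 = (2·17 + 2 + 2 − 23 − 3) / 2 = 6.

6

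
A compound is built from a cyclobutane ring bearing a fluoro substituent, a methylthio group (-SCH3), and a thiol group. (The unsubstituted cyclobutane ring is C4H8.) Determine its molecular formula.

Atom tally by fragment:
  cyclobutane ring core → C:4 H:8
  (− 3 ring H displaced by substituents)
  + F → F:1
  + SCH3 → C:1 H:3 S:1
  + SH → S:1 H:1
Element totals:
  C: 5
  H: 9
  F: 1
  S: 2

C5H9FS2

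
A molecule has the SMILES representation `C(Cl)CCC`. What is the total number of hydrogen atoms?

Atom tally by fragment:
  ClCH2 → C:1 H:2 Cl:1
  CH2 → C:1 H:2
  CH2 → C:1 H:2
  CH3 → C:1 H:3
Element totals:
  C: 4
  H: 9
  Cl: 1

9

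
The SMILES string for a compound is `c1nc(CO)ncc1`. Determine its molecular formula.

Atom tally by fragment:
  pyrimidine ring core → C:4 H:4 N:2
  (− 1 ring H displaced by substituents)
  + CH2OH → C:1 H:3 O:1
Element totals:
  C: 5
  H: 6
  N: 2
  O: 1

C5H6N2O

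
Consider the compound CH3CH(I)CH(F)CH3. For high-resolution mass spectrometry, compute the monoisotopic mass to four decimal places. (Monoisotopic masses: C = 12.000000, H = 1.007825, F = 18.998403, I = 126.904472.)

201.9655

Element totals:
  C: 4
  H: 8
  F: 1
  I: 1
Molecular formula: C4H8FI.
  M = 4(12.0) + 8(1.007825) + 18.998403 + 126.904472
    = 48.000000 + 8.062600 + 18.998403 + 126.904472 = 201.965475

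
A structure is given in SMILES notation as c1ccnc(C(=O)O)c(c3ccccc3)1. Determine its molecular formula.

C12H9NO2

Atom tally by fragment:
  pyridine ring core → C:5 H:5 N:1
  (− 2 ring H displaced by substituents)
  + COOH → C:1 H:1 O:2
  + C6H5 → C:6 H:5
Element totals:
  C: 12
  H: 9
  N: 1
  O: 2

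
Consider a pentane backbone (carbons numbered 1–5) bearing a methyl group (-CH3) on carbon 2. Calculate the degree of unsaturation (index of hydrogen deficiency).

Atom tally by fragment:
  CH3 → C:1 H:3
  CH(CH3) → C:2 H:4
  CH2 → C:1 H:2
  CH2 → C:1 H:2
  CH3 → C:1 H:3
Element totals:
  C: 6
  H: 14
Molecular formula: C6H14.
DoU = (2C + 2 + N − H − X) / 2 = (2·6 + 2 + 0 − 14 − 0) / 2 = 0.

0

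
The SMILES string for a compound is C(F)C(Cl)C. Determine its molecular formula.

Atom tally by fragment:
  FCH2 → C:1 H:2 F:1
  CH(Cl) → C:1 H:1 Cl:1
  CH3 → C:1 H:3
Element totals:
  C: 3
  H: 6
  Cl: 1
  F: 1

C3H6ClF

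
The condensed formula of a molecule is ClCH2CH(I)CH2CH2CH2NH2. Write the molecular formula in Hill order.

Atom tally by fragment:
  ClCH2 → C:1 H:2 Cl:1
  CH(I) → C:1 H:1 I:1
  CH2 → C:1 H:2
  CH2 → C:1 H:2
  CH2NH2 → C:1 H:4 N:1
Element totals:
  C: 5
  H: 11
  Cl: 1
  I: 1
  N: 1

C5H11ClIN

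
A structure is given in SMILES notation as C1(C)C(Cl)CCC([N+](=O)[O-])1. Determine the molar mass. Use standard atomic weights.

163.60 g/mol

Atom tally by fragment:
  cyclopentane ring core → C:5 H:10
  (− 3 ring H displaced by substituents)
  + CH3 → C:1 H:3
  + Cl → Cl:1
  + NO2 → N:1 O:2
Element totals:
  C: 6
  H: 10
  Cl: 1
  N: 1
  O: 2
Molecular formula: C6H10ClNO2.
  M = 6(12.011) + 10(1.008) + 35.45 + 14.007 + 2(15.999)
    = 72.066 + 10.080 + 35.450 + 14.007 + 31.998 = 163.601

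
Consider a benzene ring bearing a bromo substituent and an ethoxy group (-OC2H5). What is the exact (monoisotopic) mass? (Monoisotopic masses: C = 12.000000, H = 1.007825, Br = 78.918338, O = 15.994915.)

199.9837

Atom tally by fragment:
  benzene ring core → C:6 H:6
  (− 2 ring H displaced by substituents)
  + Br → Br:1
  + OC2H5 → C:2 H:5 O:1
Element totals:
  C: 8
  H: 9
  Br: 1
  O: 1
Molecular formula: C8H9BrO.
  M = 8(12.0) + 9(1.007825) + 78.918338 + 15.994915
    = 96.000000 + 9.070425 + 78.918338 + 15.994915 = 199.983678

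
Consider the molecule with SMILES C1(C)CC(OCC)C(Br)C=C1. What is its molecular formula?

C9H15BrO

Atom tally by fragment:
  cyclohexene ring core → C:6 H:10
  (− 3 ring H displaced by substituents)
  + CH3 → C:1 H:3
  + OC2H5 → C:2 H:5 O:1
  + Br → Br:1
Element totals:
  C: 9
  H: 15
  Br: 1
  O: 1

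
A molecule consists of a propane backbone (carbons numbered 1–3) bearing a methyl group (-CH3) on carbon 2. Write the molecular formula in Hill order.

Atom tally by fragment:
  CH3 → C:1 H:3
  CH(CH3) → C:2 H:4
  CH3 → C:1 H:3
Element totals:
  C: 4
  H: 10

C4H10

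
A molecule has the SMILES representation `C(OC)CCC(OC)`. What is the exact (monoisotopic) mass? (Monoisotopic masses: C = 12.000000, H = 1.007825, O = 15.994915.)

Atom tally by fragment:
  CH3OCH2 → C:2 H:5 O:1
  CH2 → C:1 H:2
  CH2 → C:1 H:2
  CH2OCH3 → C:2 H:5 O:1
Element totals:
  C: 6
  H: 14
  O: 2
Molecular formula: C6H14O2.
  M = 6(12.0) + 14(1.007825) + 2(15.994915)
    = 72.000000 + 14.109550 + 31.989830 = 118.099380

118.0994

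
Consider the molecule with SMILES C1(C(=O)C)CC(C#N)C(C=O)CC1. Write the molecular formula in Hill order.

C10H13NO2

Atom tally by fragment:
  cyclohexane ring core → C:6 H:12
  (− 3 ring H displaced by substituents)
  + COCH3 → C:2 H:3 O:1
  + CN → C:1 N:1
  + CHO → C:1 H:1 O:1
Element totals:
  C: 10
  H: 13
  N: 1
  O: 2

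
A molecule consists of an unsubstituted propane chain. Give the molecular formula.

Atom tally by fragment:
  CH3 → C:1 H:3
  CH2 → C:1 H:2
  CH3 → C:1 H:3
Element totals:
  C: 3
  H: 8

C3H8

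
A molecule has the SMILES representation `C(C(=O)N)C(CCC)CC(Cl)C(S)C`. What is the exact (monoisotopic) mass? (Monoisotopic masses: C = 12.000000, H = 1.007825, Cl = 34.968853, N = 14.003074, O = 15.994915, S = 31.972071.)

237.0954

Atom tally by fragment:
  H2NOCCH2 → C:2 H:4 O:1 N:1
  CH(CH2CH2CH3) → C:4 H:8
  CH2 → C:1 H:2
  CH(Cl) → C:1 H:1 Cl:1
  CH(SH) → C:1 H:2 S:1
  CH3 → C:1 H:3
Element totals:
  C: 10
  H: 20
  Cl: 1
  N: 1
  O: 1
  S: 1
Molecular formula: C10H20ClNOS.
  M = 10(12.0) + 20(1.007825) + 34.968853 + 14.003074 + 15.994915 + 31.972071
    = 120.000000 + 20.156500 + 34.968853 + 14.003074 + 15.994915 + 31.972071 = 237.095413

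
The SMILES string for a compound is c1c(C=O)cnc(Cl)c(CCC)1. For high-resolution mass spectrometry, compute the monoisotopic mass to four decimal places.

183.0451

Atom tally by fragment:
  pyridine ring core → C:5 H:5 N:1
  (− 3 ring H displaced by substituents)
  + CHO → C:1 H:1 O:1
  + Cl → Cl:1
  + CH2CH2CH3 → C:3 H:7
Element totals:
  C: 9
  H: 10
  Cl: 1
  N: 1
  O: 1
Molecular formula: C9H10ClNO.
  M = 9(12.0) + 10(1.007825) + 34.968853 + 14.003074 + 15.994915
    = 108.000000 + 10.078250 + 34.968853 + 14.003074 + 15.994915 = 183.045092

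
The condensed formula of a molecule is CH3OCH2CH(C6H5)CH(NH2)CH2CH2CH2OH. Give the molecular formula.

Element totals:
  C: 13
  H: 21
  N: 1
  O: 2

C13H21NO2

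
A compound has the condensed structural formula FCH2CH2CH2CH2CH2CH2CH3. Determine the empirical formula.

Element totals:
  C: 7
  H: 15
  F: 1
Molecular formula: C7H15F.
gcd of subscripts (7, 1, 15) = 1, so the empirical formula equals the molecular formula.

C7H15F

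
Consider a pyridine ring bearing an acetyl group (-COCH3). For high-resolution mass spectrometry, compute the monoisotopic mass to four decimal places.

121.0528

Atom tally by fragment:
  pyridine ring core → C:5 H:5 N:1
  (− 1 ring H displaced by substituents)
  + COCH3 → C:2 H:3 O:1
Element totals:
  C: 7
  H: 7
  N: 1
  O: 1
Molecular formula: C7H7NO.
  M = 7(12.0) + 7(1.007825) + 14.003074 + 15.994915
    = 84.000000 + 7.054775 + 14.003074 + 15.994915 = 121.052764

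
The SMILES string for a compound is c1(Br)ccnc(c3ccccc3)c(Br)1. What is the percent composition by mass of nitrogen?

4.48%

Atom tally by fragment:
  pyridine ring core → C:5 H:5 N:1
  (− 3 ring H displaced by substituents)
  + Br → Br:1
  + C6H5 → C:6 H:5
  + Br → Br:1
Element totals:
  C: 11
  H: 7
  Br: 2
  N: 1
Molecular formula: C11H7Br2N.
Molar mass = 312.992 g/mol.
Mass from N: 1 × 14.007 = 14.007 g/mol.
%N = 14.007 / 312.992 × 100 = 4.48%.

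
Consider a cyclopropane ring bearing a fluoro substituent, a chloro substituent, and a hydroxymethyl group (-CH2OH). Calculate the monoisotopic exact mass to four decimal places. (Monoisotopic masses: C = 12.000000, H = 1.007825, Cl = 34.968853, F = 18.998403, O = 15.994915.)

Atom tally by fragment:
  cyclopropane ring core → C:3 H:6
  (− 3 ring H displaced by substituents)
  + F → F:1
  + Cl → Cl:1
  + CH2OH → C:1 H:3 O:1
Element totals:
  C: 4
  H: 6
  Cl: 1
  F: 1
  O: 1
Molecular formula: C4H6ClFO.
  M = 4(12.0) + 6(1.007825) + 34.968853 + 18.998403 + 15.994915
    = 48.000000 + 6.046950 + 34.968853 + 18.998403 + 15.994915 = 124.009121

124.0091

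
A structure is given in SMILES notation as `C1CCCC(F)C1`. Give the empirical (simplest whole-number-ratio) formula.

Atom tally by fragment:
  cyclohexane ring core → C:6 H:12
  (− 1 ring H displaced by substituents)
  + F → F:1
Element totals:
  C: 6
  H: 11
  F: 1
Molecular formula: C6H11F.
gcd of subscripts (6, 1, 11) = 1, so the empirical formula equals the molecular formula.

C6H11F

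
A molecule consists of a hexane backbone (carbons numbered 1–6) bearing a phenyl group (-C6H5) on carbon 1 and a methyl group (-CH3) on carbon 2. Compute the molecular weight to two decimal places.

Atom tally by fragment:
  C6H5CH2 → C:7 H:7
  CH(CH3) → C:2 H:4
  CH2 → C:1 H:2
  CH2 → C:1 H:2
  CH2 → C:1 H:2
  CH3 → C:1 H:3
Element totals:
  C: 13
  H: 20
Molecular formula: C13H20.
  M = 13(12.011) + 20(1.008)
    = 156.143 + 20.160 = 176.303

176.30 g/mol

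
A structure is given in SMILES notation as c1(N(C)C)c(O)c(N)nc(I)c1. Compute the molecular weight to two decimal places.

279.08 g/mol

Atom tally by fragment:
  pyridine ring core → C:5 H:5 N:1
  (− 4 ring H displaced by substituents)
  + N(CH3)2 → N:1 C:2 H:6
  + OH → O:1 H:1
  + NH2 → N:1 H:2
  + I → I:1
Element totals:
  C: 7
  H: 10
  I: 1
  N: 3
  O: 1
Molecular formula: C7H10IN3O.
  M = 7(12.011) + 10(1.008) + 126.904 + 3(14.007) + 15.999
    = 84.077 + 10.080 + 126.904 + 42.021 + 15.999 = 279.081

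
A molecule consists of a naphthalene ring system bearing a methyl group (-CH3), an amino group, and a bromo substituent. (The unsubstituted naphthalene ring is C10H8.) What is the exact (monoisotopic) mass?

Atom tally by fragment:
  naphthalene ring system core → C:10 H:8
  (− 3 ring H displaced by substituents)
  + CH3 → C:1 H:3
  + NH2 → N:1 H:2
  + Br → Br:1
Element totals:
  C: 11
  H: 10
  Br: 1
  N: 1
Molecular formula: C11H10BrN.
  M = 11(12.0) + 10(1.007825) + 78.918338 + 14.003074
    = 132.000000 + 10.078250 + 78.918338 + 14.003074 = 234.999662

234.9997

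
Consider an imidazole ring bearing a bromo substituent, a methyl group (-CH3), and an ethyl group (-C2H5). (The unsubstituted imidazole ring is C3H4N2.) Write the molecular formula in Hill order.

C6H9BrN2

Atom tally by fragment:
  imidazole ring core → C:3 H:4 N:2
  (− 3 ring H displaced by substituents)
  + Br → Br:1
  + CH3 → C:1 H:3
  + C2H5 → C:2 H:5
Element totals:
  C: 6
  H: 9
  Br: 1
  N: 2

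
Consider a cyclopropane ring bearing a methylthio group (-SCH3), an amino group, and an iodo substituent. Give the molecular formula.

C4H8INS

Atom tally by fragment:
  cyclopropane ring core → C:3 H:6
  (− 3 ring H displaced by substituents)
  + SCH3 → C:1 H:3 S:1
  + NH2 → N:1 H:2
  + I → I:1
Element totals:
  C: 4
  H: 8
  I: 1
  N: 1
  S: 1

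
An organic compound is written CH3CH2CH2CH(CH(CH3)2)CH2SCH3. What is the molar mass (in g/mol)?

Atom tally by fragment:
  CH3 → C:1 H:3
  CH2 → C:1 H:2
  CH2 → C:1 H:2
  CH(CH(CH3)2) → C:4 H:8
  CH2SCH3 → C:2 H:5 S:1
Element totals:
  C: 9
  H: 20
  S: 1
Molecular formula: C9H20S.
  M = 9(12.011) + 20(1.008) + 32.06
    = 108.099 + 20.160 + 32.060 = 160.319

160.32 g/mol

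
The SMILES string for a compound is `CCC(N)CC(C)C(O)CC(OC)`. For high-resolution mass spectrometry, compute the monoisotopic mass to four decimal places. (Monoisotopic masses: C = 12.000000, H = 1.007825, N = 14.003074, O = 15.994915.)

189.1729

Atom tally by fragment:
  CH3 → C:1 H:3
  CH2 → C:1 H:2
  CH(NH2) → C:1 H:3 N:1
  CH2 → C:1 H:2
  CH(CH3) → C:2 H:4
  CH(OH) → C:1 H:2 O:1
  CH2 → C:1 H:2
  CH2OCH3 → C:2 H:5 O:1
Element totals:
  C: 10
  H: 23
  N: 1
  O: 2
Molecular formula: C10H23NO2.
  M = 10(12.0) + 23(1.007825) + 14.003074 + 2(15.994915)
    = 120.000000 + 23.179975 + 14.003074 + 31.989830 = 189.172879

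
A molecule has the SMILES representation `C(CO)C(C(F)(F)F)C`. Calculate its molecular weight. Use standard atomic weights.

142.12 g/mol

Atom tally by fragment:
  HOCH2CH2 → C:2 H:5 O:1
  CH(CF3) → C:2 H:1 F:3
  CH3 → C:1 H:3
Element totals:
  C: 5
  H: 9
  F: 3
  O: 1
Molecular formula: C5H9F3O.
  M = 5(12.011) + 9(1.008) + 3(18.998) + 15.999
    = 60.055 + 9.072 + 56.994 + 15.999 = 142.120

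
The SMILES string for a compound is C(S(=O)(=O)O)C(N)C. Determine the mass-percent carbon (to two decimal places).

Atom tally by fragment:
  HO3SCH2 → C:1 H:3 S:1 O:3
  CH(NH2) → C:1 H:3 N:1
  CH3 → C:1 H:3
Element totals:
  C: 3
  H: 9
  N: 1
  O: 3
  S: 1
Molecular formula: C3H9NO3S.
Molar mass = 139.169 g/mol.
Mass from C: 3 × 12.011 = 36.033 g/mol.
%C = 36.033 / 139.169 × 100 = 25.89%.

25.89%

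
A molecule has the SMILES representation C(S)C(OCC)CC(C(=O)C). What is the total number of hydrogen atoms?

16

Atom tally by fragment:
  HSCH2 → C:1 H:3 S:1
  CH(OC2H5) → C:3 H:6 O:1
  CH2 → C:1 H:2
  CH2COCH3 → C:3 H:5 O:1
Element totals:
  C: 8
  H: 16
  O: 2
  S: 1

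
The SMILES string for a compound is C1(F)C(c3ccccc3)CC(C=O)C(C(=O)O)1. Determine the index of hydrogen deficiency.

Atom tally by fragment:
  cyclopentane ring core → C:5 H:10
  (− 4 ring H displaced by substituents)
  + F → F:1
  + C6H5 → C:6 H:5
  + CHO → C:1 H:1 O:1
  + COOH → C:1 H:1 O:2
Element totals:
  C: 13
  H: 13
  F: 1
  O: 3
Molecular formula: C13H13FO3.
DoU = (2C + 2 + N − H − X) / 2 = (2·13 + 2 + 0 − 13 − 1) / 2 = 7.

7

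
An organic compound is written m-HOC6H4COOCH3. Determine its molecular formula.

C8H8O3

Atom tally by fragment:
  benzene ring core → C:6 H:6
  (− 2 ring H displaced by substituents)
  + OH → O:1 H:1
  + COOCH3 → C:2 H:3 O:2
Element totals:
  C: 8
  H: 8
  O: 3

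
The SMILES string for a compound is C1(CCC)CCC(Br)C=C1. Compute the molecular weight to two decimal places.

203.12 g/mol

Atom tally by fragment:
  cyclohexene ring core → C:6 H:10
  (− 2 ring H displaced by substituents)
  + CH2CH2CH3 → C:3 H:7
  + Br → Br:1
Element totals:
  C: 9
  H: 15
  Br: 1
Molecular formula: C9H15Br.
  M = 9(12.011) + 15(1.008) + 79.904
    = 108.099 + 15.120 + 79.904 = 203.123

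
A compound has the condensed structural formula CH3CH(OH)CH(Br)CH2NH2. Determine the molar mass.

168.03 g/mol

Atom tally by fragment:
  CH3 → C:1 H:3
  CH(OH) → C:1 H:2 O:1
  CH(Br) → C:1 H:1 Br:1
  CH2NH2 → C:1 H:4 N:1
Element totals:
  C: 4
  H: 10
  Br: 1
  N: 1
  O: 1
Molecular formula: C4H10BrNO.
  M = 4(12.011) + 10(1.008) + 79.904 + 14.007 + 15.999
    = 48.044 + 10.080 + 79.904 + 14.007 + 15.999 = 168.034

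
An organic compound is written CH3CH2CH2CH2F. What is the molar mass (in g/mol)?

76.11 g/mol

Atom tally by fragment:
  CH3 → C:1 H:3
  CH2 → C:1 H:2
  CH2 → C:1 H:2
  CH2F → C:1 H:2 F:1
Element totals:
  C: 4
  H: 9
  F: 1
Molecular formula: C4H9F.
  M = 4(12.011) + 9(1.008) + 18.998
    = 48.044 + 9.072 + 18.998 = 76.114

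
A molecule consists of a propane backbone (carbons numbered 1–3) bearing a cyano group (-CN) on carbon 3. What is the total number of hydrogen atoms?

Atom tally by fragment:
  CH3 → C:1 H:3
  CH2 → C:1 H:2
  CH2CN → C:2 H:2 N:1
Element totals:
  C: 4
  H: 7
  N: 1

7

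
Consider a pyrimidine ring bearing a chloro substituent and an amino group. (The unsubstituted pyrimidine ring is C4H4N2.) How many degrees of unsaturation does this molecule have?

4

Atom tally by fragment:
  pyrimidine ring core → C:4 H:4 N:2
  (− 2 ring H displaced by substituents)
  + Cl → Cl:1
  + NH2 → N:1 H:2
Element totals:
  C: 4
  H: 4
  Cl: 1
  N: 3
Molecular formula: C4H4ClN3.
DoU = (2C + 2 + N − H − X) / 2 = (2·4 + 2 + 3 − 4 − 1) / 2 = 4.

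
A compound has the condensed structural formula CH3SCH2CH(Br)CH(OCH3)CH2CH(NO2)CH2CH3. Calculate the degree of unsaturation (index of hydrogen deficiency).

1

Element totals:
  C: 9
  H: 18
  Br: 1
  N: 1
  O: 3
  S: 1
Molecular formula: C9H18BrNO3S.
DoU = (2C + 2 + N − H − X) / 2 = (2·9 + 2 + 1 − 18 − 1) / 2 = 1.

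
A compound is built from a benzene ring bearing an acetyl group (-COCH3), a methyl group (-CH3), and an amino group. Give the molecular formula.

Atom tally by fragment:
  benzene ring core → C:6 H:6
  (− 3 ring H displaced by substituents)
  + COCH3 → C:2 H:3 O:1
  + CH3 → C:1 H:3
  + NH2 → N:1 H:2
Element totals:
  C: 9
  H: 11
  N: 1
  O: 1

C9H11NO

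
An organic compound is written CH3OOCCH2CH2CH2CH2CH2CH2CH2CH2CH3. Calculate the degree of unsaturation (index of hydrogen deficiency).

Element totals:
  C: 11
  H: 22
  O: 2
Molecular formula: C11H22O2.
DoU = (2C + 2 + N − H − X) / 2 = (2·11 + 2 + 0 − 22 − 0) / 2 = 1.

1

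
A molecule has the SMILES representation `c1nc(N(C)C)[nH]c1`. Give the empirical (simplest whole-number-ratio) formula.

C5H9N3

Atom tally by fragment:
  imidazole ring core → C:3 H:4 N:2
  (− 1 ring H displaced by substituents)
  + N(CH3)2 → N:1 C:2 H:6
Element totals:
  C: 5
  H: 9
  N: 3
Molecular formula: C5H9N3.
gcd of subscripts (5, 9, 3) = 1, so the empirical formula equals the molecular formula.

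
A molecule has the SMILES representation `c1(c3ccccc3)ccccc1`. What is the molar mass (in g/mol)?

Atom tally by fragment:
  benzene ring core → C:6 H:6
  (− 1 ring H displaced by substituents)
  + C6H5 → C:6 H:5
Element totals:
  C: 12
  H: 10
Molecular formula: C12H10.
  M = 12(12.011) + 10(1.008)
    = 144.132 + 10.080 = 154.212

154.21 g/mol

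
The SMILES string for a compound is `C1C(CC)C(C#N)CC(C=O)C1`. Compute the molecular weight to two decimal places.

Atom tally by fragment:
  cyclohexane ring core → C:6 H:12
  (− 3 ring H displaced by substituents)
  + C2H5 → C:2 H:5
  + CN → C:1 N:1
  + CHO → C:1 H:1 O:1
Element totals:
  C: 10
  H: 15
  N: 1
  O: 1
Molecular formula: C10H15NO.
  M = 10(12.011) + 15(1.008) + 14.007 + 15.999
    = 120.110 + 15.120 + 14.007 + 15.999 = 165.236

165.24 g/mol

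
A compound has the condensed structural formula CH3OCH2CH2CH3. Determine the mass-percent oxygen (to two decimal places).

Atom tally by fragment:
  CH3OCH2 → C:2 H:5 O:1
  CH2 → C:1 H:2
  CH3 → C:1 H:3
Element totals:
  C: 4
  H: 10
  O: 1
Molecular formula: C4H10O.
Molar mass = 74.123 g/mol.
Mass from O: 1 × 15.999 = 15.999 g/mol.
%O = 15.999 / 74.123 × 100 = 21.58%.

21.58%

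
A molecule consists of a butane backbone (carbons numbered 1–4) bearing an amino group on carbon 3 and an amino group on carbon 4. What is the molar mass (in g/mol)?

88.15 g/mol

Atom tally by fragment:
  CH3 → C:1 H:3
  CH2 → C:1 H:2
  CH(NH2) → C:1 H:3 N:1
  CH2NH2 → C:1 H:4 N:1
Element totals:
  C: 4
  H: 12
  N: 2
Molecular formula: C4H12N2.
  M = 4(12.011) + 12(1.008) + 2(14.007)
    = 48.044 + 12.096 + 28.014 = 88.154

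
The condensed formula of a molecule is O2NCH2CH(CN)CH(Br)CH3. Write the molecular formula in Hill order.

Element totals:
  C: 5
  H: 7
  Br: 1
  N: 2
  O: 2

C5H7BrN2O2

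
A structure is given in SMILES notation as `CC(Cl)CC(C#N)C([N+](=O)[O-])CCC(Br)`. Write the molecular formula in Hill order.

C9H14BrClN2O2

Atom tally by fragment:
  CH3 → C:1 H:3
  CH(Cl) → C:1 H:1 Cl:1
  CH2 → C:1 H:2
  CH(CN) → C:2 H:1 N:1
  CH(NO2) → C:1 H:1 N:1 O:2
  CH2 → C:1 H:2
  CH2 → C:1 H:2
  CH2Br → C:1 H:2 Br:1
Element totals:
  C: 9
  H: 14
  Br: 1
  Cl: 1
  N: 2
  O: 2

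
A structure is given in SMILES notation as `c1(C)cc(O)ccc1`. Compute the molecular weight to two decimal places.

108.14 g/mol

Atom tally by fragment:
  benzene ring core → C:6 H:6
  (− 2 ring H displaced by substituents)
  + CH3 → C:1 H:3
  + OH → O:1 H:1
Element totals:
  C: 7
  H: 8
  O: 1
Molecular formula: C7H8O.
  M = 7(12.011) + 8(1.008) + 15.999
    = 84.077 + 8.064 + 15.999 = 108.140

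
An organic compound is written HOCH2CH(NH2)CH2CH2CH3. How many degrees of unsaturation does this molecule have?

0

Atom tally by fragment:
  HOCH2 → C:1 H:3 O:1
  CH(NH2) → C:1 H:3 N:1
  CH2 → C:1 H:2
  CH2 → C:1 H:2
  CH3 → C:1 H:3
Element totals:
  C: 5
  H: 13
  N: 1
  O: 1
Molecular formula: C5H13NO.
DoU = (2C + 2 + N − H − X) / 2 = (2·5 + 2 + 1 − 13 − 0) / 2 = 0.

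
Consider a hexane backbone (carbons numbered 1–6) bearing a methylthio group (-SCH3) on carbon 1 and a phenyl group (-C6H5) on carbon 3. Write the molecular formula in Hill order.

Atom tally by fragment:
  CH3SCH2 → C:2 H:5 S:1
  CH2 → C:1 H:2
  CH(C6H5) → C:7 H:6
  CH2 → C:1 H:2
  CH2 → C:1 H:2
  CH3 → C:1 H:3
Element totals:
  C: 13
  H: 20
  S: 1

C13H20S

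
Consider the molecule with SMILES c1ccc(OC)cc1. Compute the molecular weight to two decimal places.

108.14 g/mol

Atom tally by fragment:
  benzene ring core → C:6 H:6
  (− 1 ring H displaced by substituents)
  + OCH3 → C:1 H:3 O:1
Element totals:
  C: 7
  H: 8
  O: 1
Molecular formula: C7H8O.
  M = 7(12.011) + 8(1.008) + 15.999
    = 84.077 + 8.064 + 15.999 = 108.140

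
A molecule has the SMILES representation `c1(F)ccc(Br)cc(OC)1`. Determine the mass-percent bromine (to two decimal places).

Atom tally by fragment:
  benzene ring core → C:6 H:6
  (− 3 ring H displaced by substituents)
  + F → F:1
  + Br → Br:1
  + OCH3 → C:1 H:3 O:1
Element totals:
  C: 7
  H: 6
  Br: 1
  F: 1
  O: 1
Molecular formula: C7H6BrFO.
Molar mass = 205.026 g/mol.
Mass from Br: 1 × 79.904 = 79.904 g/mol.
%Br = 79.904 / 205.026 × 100 = 38.97%.

38.97%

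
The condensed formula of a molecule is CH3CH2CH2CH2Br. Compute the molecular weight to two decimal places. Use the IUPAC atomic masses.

Atom tally by fragment:
  CH3 → C:1 H:3
  CH2 → C:1 H:2
  CH2 → C:1 H:2
  CH2Br → C:1 H:2 Br:1
Element totals:
  C: 4
  H: 9
  Br: 1
Molecular formula: C4H9Br.
  M = 4(12.011) + 9(1.008) + 79.904
    = 48.044 + 9.072 + 79.904 = 137.020

137.02 g/mol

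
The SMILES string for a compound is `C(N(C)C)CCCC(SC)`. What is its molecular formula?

C8H19NS

Atom tally by fragment:
  (CH3)2NCH2 → C:3 H:8 N:1
  CH2 → C:1 H:2
  CH2 → C:1 H:2
  CH2 → C:1 H:2
  CH2SCH3 → C:2 H:5 S:1
Element totals:
  C: 8
  H: 19
  N: 1
  S: 1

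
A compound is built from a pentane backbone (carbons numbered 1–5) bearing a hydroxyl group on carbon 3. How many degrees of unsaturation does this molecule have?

0

Atom tally by fragment:
  CH3 → C:1 H:3
  CH2 → C:1 H:2
  CH(OH) → C:1 H:2 O:1
  CH2 → C:1 H:2
  CH3 → C:1 H:3
Element totals:
  C: 5
  H: 12
  O: 1
Molecular formula: C5H12O.
DoU = (2C + 2 + N − H − X) / 2 = (2·5 + 2 + 0 − 12 − 0) / 2 = 0.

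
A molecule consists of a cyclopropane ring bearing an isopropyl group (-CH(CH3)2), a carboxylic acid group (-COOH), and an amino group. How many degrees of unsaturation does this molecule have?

Atom tally by fragment:
  cyclopropane ring core → C:3 H:6
  (− 3 ring H displaced by substituents)
  + CH(CH3)2 → C:3 H:7
  + COOH → C:1 H:1 O:2
  + NH2 → N:1 H:2
Element totals:
  C: 7
  H: 13
  N: 1
  O: 2
Molecular formula: C7H13NO2.
DoU = (2C + 2 + N − H − X) / 2 = (2·7 + 2 + 1 − 13 − 0) / 2 = 2.

2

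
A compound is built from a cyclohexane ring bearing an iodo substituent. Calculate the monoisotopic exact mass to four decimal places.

209.9905

Atom tally by fragment:
  cyclohexane ring core → C:6 H:12
  (− 1 ring H displaced by substituents)
  + I → I:1
Element totals:
  C: 6
  H: 11
  I: 1
Molecular formula: C6H11I.
  M = 6(12.0) + 11(1.007825) + 126.904472
    = 72.000000 + 11.086075 + 126.904472 = 209.990547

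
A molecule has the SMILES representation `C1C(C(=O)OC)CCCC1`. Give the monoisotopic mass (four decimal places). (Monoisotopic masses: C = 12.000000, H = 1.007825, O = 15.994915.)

142.0994

Atom tally by fragment:
  cyclohexane ring core → C:6 H:12
  (− 1 ring H displaced by substituents)
  + COOCH3 → C:2 H:3 O:2
Element totals:
  C: 8
  H: 14
  O: 2
Molecular formula: C8H14O2.
  M = 8(12.0) + 14(1.007825) + 2(15.994915)
    = 96.000000 + 14.109550 + 31.989830 = 142.099380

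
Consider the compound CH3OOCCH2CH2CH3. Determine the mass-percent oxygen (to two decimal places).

Atom tally by fragment:
  CH3OOCCH2 → C:3 H:5 O:2
  CH2 → C:1 H:2
  CH3 → C:1 H:3
Element totals:
  C: 5
  H: 10
  O: 2
Molecular formula: C5H10O2.
Molar mass = 102.133 g/mol.
Mass from O: 2 × 15.999 = 31.998 g/mol.
%O = 31.998 / 102.133 × 100 = 31.33%.

31.33%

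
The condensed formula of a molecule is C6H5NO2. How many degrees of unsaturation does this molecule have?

5

Atom tally by fragment:
  benzene ring core → C:6 H:6
  (− 1 ring H displaced by substituents)
  + NO2 → N:1 O:2
Element totals:
  C: 6
  H: 5
  N: 1
  O: 2
Molecular formula: C6H5NO2.
DoU = (2C + 2 + N − H − X) / 2 = (2·6 + 2 + 1 − 5 − 0) / 2 = 5.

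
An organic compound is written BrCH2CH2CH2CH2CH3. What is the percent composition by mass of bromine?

52.90%

Atom tally by fragment:
  BrCH2 → C:1 H:2 Br:1
  CH2 → C:1 H:2
  CH2 → C:1 H:2
  CH2 → C:1 H:2
  CH3 → C:1 H:3
Element totals:
  C: 5
  H: 11
  Br: 1
Molecular formula: C5H11Br.
Molar mass = 151.047 g/mol.
Mass from Br: 1 × 79.904 = 79.904 g/mol.
%Br = 79.904 / 151.047 × 100 = 52.90%.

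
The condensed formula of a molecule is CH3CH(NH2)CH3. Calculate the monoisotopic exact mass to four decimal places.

59.0735

Atom tally by fragment:
  CH3 → C:1 H:3
  CH(NH2) → C:1 H:3 N:1
  CH3 → C:1 H:3
Element totals:
  C: 3
  H: 9
  N: 1
Molecular formula: C3H9N.
  M = 3(12.0) + 9(1.007825) + 14.003074
    = 36.000000 + 9.070425 + 14.003074 = 59.073499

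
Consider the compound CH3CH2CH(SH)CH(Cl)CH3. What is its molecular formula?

C5H11ClS

Atom tally by fragment:
  CH3 → C:1 H:3
  CH2 → C:1 H:2
  CH(SH) → C:1 H:2 S:1
  CH(Cl) → C:1 H:1 Cl:1
  CH3 → C:1 H:3
Element totals:
  C: 5
  H: 11
  Cl: 1
  S: 1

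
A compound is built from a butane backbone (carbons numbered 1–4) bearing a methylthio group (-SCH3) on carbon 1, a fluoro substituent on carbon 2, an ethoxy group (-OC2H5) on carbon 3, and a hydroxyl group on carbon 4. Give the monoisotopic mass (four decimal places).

182.0777

Atom tally by fragment:
  CH3SCH2 → C:2 H:5 S:1
  CH(F) → C:1 H:1 F:1
  CH(OC2H5) → C:3 H:6 O:1
  CH2OH → C:1 H:3 O:1
Element totals:
  C: 7
  H: 15
  F: 1
  O: 2
  S: 1
Molecular formula: C7H15FO2S.
  M = 7(12.0) + 15(1.007825) + 18.998403 + 2(15.994915) + 31.972071
    = 84.000000 + 15.117375 + 18.998403 + 31.989830 + 31.972071 = 182.077679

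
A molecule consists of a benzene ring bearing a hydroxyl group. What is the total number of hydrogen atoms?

Atom tally by fragment:
  benzene ring core → C:6 H:6
  (− 1 ring H displaced by substituents)
  + OH → O:1 H:1
Element totals:
  C: 6
  H: 6
  O: 1

6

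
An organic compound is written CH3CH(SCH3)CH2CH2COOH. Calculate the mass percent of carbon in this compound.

Atom tally by fragment:
  CH3 → C:1 H:3
  CH(SCH3) → C:2 H:4 S:1
  CH2 → C:1 H:2
  CH2COOH → C:2 H:3 O:2
Element totals:
  C: 6
  H: 12
  O: 2
  S: 1
Molecular formula: C6H12O2S.
Molar mass = 148.220 g/mol.
Mass from C: 6 × 12.011 = 72.066 g/mol.
%C = 72.066 / 148.220 × 100 = 48.62%.

48.62%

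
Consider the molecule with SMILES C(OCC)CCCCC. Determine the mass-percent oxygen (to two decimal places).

Atom tally by fragment:
  C2H5OCH2 → C:3 H:7 O:1
  CH2 → C:1 H:2
  CH2 → C:1 H:2
  CH2 → C:1 H:2
  CH2 → C:1 H:2
  CH3 → C:1 H:3
Element totals:
  C: 8
  H: 18
  O: 1
Molecular formula: C8H18O.
Molar mass = 130.231 g/mol.
Mass from O: 1 × 15.999 = 15.999 g/mol.
%O = 15.999 / 130.231 × 100 = 12.29%.

12.29%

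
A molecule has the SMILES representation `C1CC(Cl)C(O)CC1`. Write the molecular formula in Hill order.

Atom tally by fragment:
  cyclohexane ring core → C:6 H:12
  (− 2 ring H displaced by substituents)
  + Cl → Cl:1
  + OH → O:1 H:1
Element totals:
  C: 6
  H: 11
  Cl: 1
  O: 1

C6H11ClO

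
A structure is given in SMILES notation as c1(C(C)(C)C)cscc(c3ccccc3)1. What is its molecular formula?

Atom tally by fragment:
  thiophene ring core → C:4 H:4 S:1
  (− 2 ring H displaced by substituents)
  + C(CH3)3 → C:4 H:9
  + C6H5 → C:6 H:5
Element totals:
  C: 14
  H: 16
  S: 1

C14H16S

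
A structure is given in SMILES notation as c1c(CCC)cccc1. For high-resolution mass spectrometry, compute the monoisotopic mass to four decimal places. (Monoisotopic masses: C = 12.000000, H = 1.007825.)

Atom tally by fragment:
  benzene ring core → C:6 H:6
  (− 1 ring H displaced by substituents)
  + CH2CH2CH3 → C:3 H:7
Element totals:
  C: 9
  H: 12
Molecular formula: C9H12.
  M = 9(12.0) + 12(1.007825)
    = 108.000000 + 12.093900 = 120.093900

120.0939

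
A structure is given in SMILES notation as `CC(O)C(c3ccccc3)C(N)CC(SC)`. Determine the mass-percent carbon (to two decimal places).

Atom tally by fragment:
  CH3 → C:1 H:3
  CH(OH) → C:1 H:2 O:1
  CH(C6H5) → C:7 H:6
  CH(NH2) → C:1 H:3 N:1
  CH2 → C:1 H:2
  CH2SCH3 → C:2 H:5 S:1
Element totals:
  C: 13
  H: 21
  N: 1
  O: 1
  S: 1
Molecular formula: C13H21NOS.
Molar mass = 239.377 g/mol.
Mass from C: 13 × 12.011 = 156.143 g/mol.
%C = 156.143 / 239.377 × 100 = 65.23%.

65.23%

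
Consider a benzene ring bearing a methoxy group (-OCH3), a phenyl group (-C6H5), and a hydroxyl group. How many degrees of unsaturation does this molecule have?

8

Atom tally by fragment:
  benzene ring core → C:6 H:6
  (− 3 ring H displaced by substituents)
  + OCH3 → C:1 H:3 O:1
  + C6H5 → C:6 H:5
  + OH → O:1 H:1
Element totals:
  C: 13
  H: 12
  O: 2
Molecular formula: C13H12O2.
DoU = (2C + 2 + N − H − X) / 2 = (2·13 + 2 + 0 − 12 − 0) / 2 = 8.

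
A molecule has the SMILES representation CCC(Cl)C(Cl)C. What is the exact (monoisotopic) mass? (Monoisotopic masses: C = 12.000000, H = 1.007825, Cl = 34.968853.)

Atom tally by fragment:
  CH3 → C:1 H:3
  CH2 → C:1 H:2
  CH(Cl) → C:1 H:1 Cl:1
  CH(Cl) → C:1 H:1 Cl:1
  CH3 → C:1 H:3
Element totals:
  C: 5
  H: 10
  Cl: 2
Molecular formula: C5H10Cl2.
  M = 5(12.0) + 10(1.007825) + 2(34.968853)
    = 60.000000 + 10.078250 + 69.937706 = 140.015956

140.0160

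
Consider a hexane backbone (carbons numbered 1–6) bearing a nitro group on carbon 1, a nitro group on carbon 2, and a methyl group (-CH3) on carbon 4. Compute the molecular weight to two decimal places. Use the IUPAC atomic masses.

190.20 g/mol

Atom tally by fragment:
  O2NCH2 → C:1 H:2 N:1 O:2
  CH(NO2) → C:1 H:1 N:1 O:2
  CH2 → C:1 H:2
  CH(CH3) → C:2 H:4
  CH2 → C:1 H:2
  CH3 → C:1 H:3
Element totals:
  C: 7
  H: 14
  N: 2
  O: 4
Molecular formula: C7H14N2O4.
  M = 7(12.011) + 14(1.008) + 2(14.007) + 4(15.999)
    = 84.077 + 14.112 + 28.014 + 63.996 = 190.199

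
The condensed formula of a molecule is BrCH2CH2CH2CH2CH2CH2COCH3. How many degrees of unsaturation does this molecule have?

Atom tally by fragment:
  BrCH2 → C:1 H:2 Br:1
  CH2 → C:1 H:2
  CH2 → C:1 H:2
  CH2 → C:1 H:2
  CH2 → C:1 H:2
  CH2COCH3 → C:3 H:5 O:1
Element totals:
  C: 8
  H: 15
  Br: 1
  O: 1
Molecular formula: C8H15BrO.
DoU = (2C + 2 + N − H − X) / 2 = (2·8 + 2 + 0 − 15 − 1) / 2 = 1.

1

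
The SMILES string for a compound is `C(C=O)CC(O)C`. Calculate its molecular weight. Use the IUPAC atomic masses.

Atom tally by fragment:
  OHCCH2 → C:2 H:3 O:1
  CH2 → C:1 H:2
  CH(OH) → C:1 H:2 O:1
  CH3 → C:1 H:3
Element totals:
  C: 5
  H: 10
  O: 2
Molecular formula: C5H10O2.
  M = 5(12.011) + 10(1.008) + 2(15.999)
    = 60.055 + 10.080 + 31.998 = 102.133

102.13 g/mol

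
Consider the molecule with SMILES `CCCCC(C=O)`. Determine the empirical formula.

Atom tally by fragment:
  CH3 → C:1 H:3
  CH2 → C:1 H:2
  CH2 → C:1 H:2
  CH2 → C:1 H:2
  CH2CHO → C:2 H:3 O:1
Element totals:
  C: 6
  H: 12
  O: 1
Molecular formula: C6H12O.
gcd of subscripts (6, 12, 1) = 1, so the empirical formula equals the molecular formula.

C6H12O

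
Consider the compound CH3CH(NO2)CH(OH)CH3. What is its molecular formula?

Atom tally by fragment:
  CH3 → C:1 H:3
  CH(NO2) → C:1 H:1 N:1 O:2
  CH(OH) → C:1 H:2 O:1
  CH3 → C:1 H:3
Element totals:
  C: 4
  H: 9
  N: 1
  O: 3

C4H9NO3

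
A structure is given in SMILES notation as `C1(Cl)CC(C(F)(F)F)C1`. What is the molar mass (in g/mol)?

Atom tally by fragment:
  cyclobutane ring core → C:4 H:8
  (− 2 ring H displaced by substituents)
  + Cl → Cl:1
  + CF3 → C:1 F:3
Element totals:
  C: 5
  H: 6
  Cl: 1
  F: 3
Molecular formula: C5H6ClF3.
  M = 5(12.011) + 6(1.008) + 35.45 + 3(18.998)
    = 60.055 + 6.048 + 35.450 + 56.994 = 158.547

158.55 g/mol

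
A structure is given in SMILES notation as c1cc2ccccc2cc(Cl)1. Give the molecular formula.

Atom tally by fragment:
  naphthalene ring system core → C:10 H:8
  (− 1 ring H displaced by substituents)
  + Cl → Cl:1
Element totals:
  C: 10
  H: 7
  Cl: 1

C10H7Cl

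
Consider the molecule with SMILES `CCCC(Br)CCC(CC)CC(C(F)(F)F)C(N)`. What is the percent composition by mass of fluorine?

Atom tally by fragment:
  CH3 → C:1 H:3
  CH2 → C:1 H:2
  CH2 → C:1 H:2
  CH(Br) → C:1 H:1 Br:1
  CH2 → C:1 H:2
  CH2 → C:1 H:2
  CH(C2H5) → C:3 H:6
  CH2 → C:1 H:2
  CH(CF3) → C:2 H:1 F:3
  CH2NH2 → C:1 H:4 N:1
Element totals:
  C: 13
  H: 25
  Br: 1
  F: 3
  N: 1
Molecular formula: C13H25BrF3N.
Molar mass = 332.248 g/mol.
Mass from F: 3 × 18.998 = 56.994 g/mol.
%F = 56.994 / 332.248 × 100 = 17.15%.

17.15%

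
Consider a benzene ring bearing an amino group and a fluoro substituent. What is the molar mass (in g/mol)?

Atom tally by fragment:
  benzene ring core → C:6 H:6
  (− 2 ring H displaced by substituents)
  + NH2 → N:1 H:2
  + F → F:1
Element totals:
  C: 6
  H: 6
  F: 1
  N: 1
Molecular formula: C6H6FN.
  M = 6(12.011) + 6(1.008) + 18.998 + 14.007
    = 72.066 + 6.048 + 18.998 + 14.007 = 111.119

111.12 g/mol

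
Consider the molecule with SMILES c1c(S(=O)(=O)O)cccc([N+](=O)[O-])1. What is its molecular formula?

C6H5NO5S

Atom tally by fragment:
  benzene ring core → C:6 H:6
  (− 2 ring H displaced by substituents)
  + SO3H → S:1 O:3 H:1
  + NO2 → N:1 O:2
Element totals:
  C: 6
  H: 5
  N: 1
  O: 5
  S: 1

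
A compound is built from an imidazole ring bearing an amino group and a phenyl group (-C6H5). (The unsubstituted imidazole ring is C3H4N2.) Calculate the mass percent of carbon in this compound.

Atom tally by fragment:
  imidazole ring core → C:3 H:4 N:2
  (− 2 ring H displaced by substituents)
  + NH2 → N:1 H:2
  + C6H5 → C:6 H:5
Element totals:
  C: 9
  H: 9
  N: 3
Molecular formula: C9H9N3.
Molar mass = 159.192 g/mol.
Mass from C: 9 × 12.011 = 108.099 g/mol.
%C = 108.099 / 159.192 × 100 = 67.90%.

67.90%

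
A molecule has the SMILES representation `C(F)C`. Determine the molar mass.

48.06 g/mol

Atom tally by fragment:
  FCH2 → C:1 H:2 F:1
  CH3 → C:1 H:3
Element totals:
  C: 2
  H: 5
  F: 1
Molecular formula: C2H5F.
  M = 2(12.011) + 5(1.008) + 18.998
    = 24.022 + 5.040 + 18.998 = 48.060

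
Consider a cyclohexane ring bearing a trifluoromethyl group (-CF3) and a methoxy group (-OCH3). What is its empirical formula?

C8H13F3O

Atom tally by fragment:
  cyclohexane ring core → C:6 H:12
  (− 2 ring H displaced by substituents)
  + CF3 → C:1 F:3
  + OCH3 → C:1 H:3 O:1
Element totals:
  C: 8
  H: 13
  F: 3
  O: 1
Molecular formula: C8H13F3O.
gcd of subscripts (8, 3, 13, 1) = 1, so the empirical formula equals the molecular formula.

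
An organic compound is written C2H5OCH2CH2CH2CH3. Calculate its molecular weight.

Element totals:
  C: 6
  H: 14
  O: 1
Molecular formula: C6H14O.
  M = 6(12.011) + 14(1.008) + 15.999
    = 72.066 + 14.112 + 15.999 = 102.177

102.18 g/mol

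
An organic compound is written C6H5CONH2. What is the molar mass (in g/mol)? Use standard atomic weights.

121.14 g/mol

Atom tally by fragment:
  benzene ring core → C:6 H:6
  (− 1 ring H displaced by substituents)
  + CONH2 → C:1 H:2 O:1 N:1
Element totals:
  C: 7
  H: 7
  N: 1
  O: 1
Molecular formula: C7H7NO.
  M = 7(12.011) + 7(1.008) + 14.007 + 15.999
    = 84.077 + 7.056 + 14.007 + 15.999 = 121.139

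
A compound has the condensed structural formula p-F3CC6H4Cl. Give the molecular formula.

C7H4ClF3

Atom tally by fragment:
  benzene ring core → C:6 H:6
  (− 2 ring H displaced by substituents)
  + CF3 → C:1 F:3
  + Cl → Cl:1
Element totals:
  C: 7
  H: 4
  Cl: 1
  F: 3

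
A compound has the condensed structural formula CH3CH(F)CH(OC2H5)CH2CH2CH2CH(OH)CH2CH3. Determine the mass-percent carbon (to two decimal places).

64.04%

Atom tally by fragment:
  CH3 → C:1 H:3
  CH(F) → C:1 H:1 F:1
  CH(OC2H5) → C:3 H:6 O:1
  CH2 → C:1 H:2
  CH2 → C:1 H:2
  CH2 → C:1 H:2
  CH(OH) → C:1 H:2 O:1
  CH2 → C:1 H:2
  CH3 → C:1 H:3
Element totals:
  C: 11
  H: 23
  F: 1
  O: 2
Molecular formula: C11H23FO2.
Molar mass = 206.301 g/mol.
Mass from C: 11 × 12.011 = 132.121 g/mol.
%C = 132.121 / 206.301 × 100 = 64.04%.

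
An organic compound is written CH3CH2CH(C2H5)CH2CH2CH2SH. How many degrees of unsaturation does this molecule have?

0

Atom tally by fragment:
  CH3 → C:1 H:3
  CH2 → C:1 H:2
  CH(C2H5) → C:3 H:6
  CH2 → C:1 H:2
  CH2 → C:1 H:2
  CH2SH → C:1 H:3 S:1
Element totals:
  C: 8
  H: 18
  S: 1
Molecular formula: C8H18S.
DoU = (2C + 2 + N − H − X) / 2 = (2·8 + 2 + 0 − 18 − 0) / 2 = 0.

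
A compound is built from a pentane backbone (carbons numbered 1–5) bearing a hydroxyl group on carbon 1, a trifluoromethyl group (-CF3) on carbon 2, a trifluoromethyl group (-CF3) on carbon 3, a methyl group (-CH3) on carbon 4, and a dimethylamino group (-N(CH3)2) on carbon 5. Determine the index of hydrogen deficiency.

0

Atom tally by fragment:
  HOCH2 → C:1 H:3 O:1
  CH(CF3) → C:2 H:1 F:3
  CH(CF3) → C:2 H:1 F:3
  CH(CH3) → C:2 H:4
  CH2N(CH3)2 → C:3 H:8 N:1
Element totals:
  C: 10
  H: 17
  F: 6
  N: 1
  O: 1
Molecular formula: C10H17F6NO.
DoU = (2C + 2 + N − H − X) / 2 = (2·10 + 2 + 1 − 17 − 6) / 2 = 0.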